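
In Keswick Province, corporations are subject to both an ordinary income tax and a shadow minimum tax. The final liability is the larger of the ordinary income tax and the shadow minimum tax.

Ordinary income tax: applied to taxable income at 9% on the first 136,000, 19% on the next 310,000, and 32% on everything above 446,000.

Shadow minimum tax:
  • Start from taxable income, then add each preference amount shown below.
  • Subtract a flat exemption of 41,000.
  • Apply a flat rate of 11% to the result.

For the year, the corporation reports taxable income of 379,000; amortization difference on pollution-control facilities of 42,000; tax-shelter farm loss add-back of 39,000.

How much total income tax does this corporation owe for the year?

58,410

Shadow minimum tax:
  Adjusted income: 379,000 + 42,000 + 39,000 = 460,000
  Less exemption 41,000 → base 419,000
  419,000 × 11% = 46,090

Ordinary income tax:
  136,000 × 9% = 12,240
  243,000 × 19% = 46,170
  → 58,410

58,410 > 46,090, so the ordinary income tax governs.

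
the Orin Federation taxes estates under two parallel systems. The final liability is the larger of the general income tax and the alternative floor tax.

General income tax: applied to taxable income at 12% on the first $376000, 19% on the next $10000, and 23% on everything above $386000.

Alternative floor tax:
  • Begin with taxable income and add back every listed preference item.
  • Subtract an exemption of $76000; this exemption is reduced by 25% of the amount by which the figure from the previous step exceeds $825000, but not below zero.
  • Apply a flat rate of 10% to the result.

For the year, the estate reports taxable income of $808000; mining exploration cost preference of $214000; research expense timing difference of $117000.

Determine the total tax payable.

Alternative floor tax:
  Adjusted income: $808000 + $214000 + $117000 = $1139000
  Exemption: 25% × ($1139000 − $825000) = $78500 ≥ $76000, so the exemption is fully phased out
  Base: $1139000 − $0 = $1139000
  $1139000 × 10% = $113900

General income tax:
  $376000 × 12% = $45120
  $10000 × 19% = $1900
  $422000 × 23% = $97060
  → $144080

$144080 > $113900, so the general income tax governs.

$144080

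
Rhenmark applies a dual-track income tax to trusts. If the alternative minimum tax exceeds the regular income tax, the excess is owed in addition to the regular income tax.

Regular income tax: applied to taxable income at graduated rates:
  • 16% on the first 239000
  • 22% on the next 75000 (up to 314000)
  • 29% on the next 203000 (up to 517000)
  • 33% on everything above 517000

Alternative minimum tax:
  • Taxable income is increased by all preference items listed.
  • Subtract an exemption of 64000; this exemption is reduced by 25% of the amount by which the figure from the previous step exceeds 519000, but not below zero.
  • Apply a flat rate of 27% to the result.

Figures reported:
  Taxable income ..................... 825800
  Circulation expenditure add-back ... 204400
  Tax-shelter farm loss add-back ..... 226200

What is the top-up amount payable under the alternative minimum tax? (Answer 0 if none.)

123714

Regular income tax:
  239000 × 16% = 38240
  75000 × 22% = 16500
  203000 × 29% = 58870
  308800 × 33% = 101904
  → 215514

Alternative minimum tax:
  Adjusted income: 825800 + 204400 + 226200 = 1256400
  Exemption: 25% × (1256400 − 519000) = 184350 ≥ 64000, so the exemption is fully phased out
  Base: 1256400 − 0 = 1256400
  1256400 × 27% = 339228

Excess of alternative minimum tax over regular income tax: 339228 − 215514 = 123714.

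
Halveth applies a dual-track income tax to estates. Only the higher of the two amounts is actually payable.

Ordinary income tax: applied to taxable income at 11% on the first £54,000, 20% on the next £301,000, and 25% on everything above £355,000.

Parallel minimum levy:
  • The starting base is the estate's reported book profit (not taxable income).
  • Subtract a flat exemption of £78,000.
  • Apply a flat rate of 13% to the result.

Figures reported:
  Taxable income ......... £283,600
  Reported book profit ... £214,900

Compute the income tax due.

Parallel minimum levy:
  Base (reported book profit): £214,900
  Less exemption £78,000 → base £136,900
  £136,900 × 13% = £17,797

Ordinary income tax:
  £54,000 × 11% = £5,940
  £229,600 × 20% = £45,920
  → £51,860

£51,860 > £17,797, so the ordinary income tax governs.

£51,860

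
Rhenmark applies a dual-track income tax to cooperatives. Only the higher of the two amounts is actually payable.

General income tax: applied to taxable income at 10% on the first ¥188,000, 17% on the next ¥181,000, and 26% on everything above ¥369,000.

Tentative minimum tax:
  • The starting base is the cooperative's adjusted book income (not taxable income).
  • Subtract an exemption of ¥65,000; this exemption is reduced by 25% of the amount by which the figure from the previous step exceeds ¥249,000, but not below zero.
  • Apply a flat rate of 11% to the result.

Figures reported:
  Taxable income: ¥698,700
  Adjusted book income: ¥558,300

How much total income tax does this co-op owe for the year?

Tentative minimum tax:
  Base (adjusted book income): ¥558,300
  Exemption: 25% × (¥558,300 − ¥249,000) = ¥77,325 ≥ ¥65,000, so the exemption is fully phased out
  Base: ¥558,300 − ¥0 = ¥558,300
  ¥558,300 × 11% = ¥61,413

General income tax:
  ¥188,000 × 10% = ¥18,800
  ¥181,000 × 17% = ¥30,770
  ¥329,700 × 26% = ¥85,722
  → ¥135,292

¥135,292 > ¥61,413, so the general income tax governs.

¥135,292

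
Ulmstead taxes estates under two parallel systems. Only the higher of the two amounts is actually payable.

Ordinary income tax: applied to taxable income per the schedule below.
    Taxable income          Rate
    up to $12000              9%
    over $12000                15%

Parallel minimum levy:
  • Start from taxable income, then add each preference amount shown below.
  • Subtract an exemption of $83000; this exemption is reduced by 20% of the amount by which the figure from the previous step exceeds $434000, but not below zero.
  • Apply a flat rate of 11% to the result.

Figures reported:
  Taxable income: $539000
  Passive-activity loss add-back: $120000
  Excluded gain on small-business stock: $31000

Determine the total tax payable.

$80130

Parallel minimum levy:
  Adjusted income: $539000 + $120000 + $31000 = $690000
  Exemption: $83000 − 20% × ($690000 − $434000) = $83000 − $51200 = $31800
  Base: $690000 − $31800 = $658200
  $658200 × 11% = $72402

Ordinary income tax:
  $12000 × 9% = $1080
  $527000 × 15% = $79050
  → $80130

$80130 > $72402, so the ordinary income tax governs.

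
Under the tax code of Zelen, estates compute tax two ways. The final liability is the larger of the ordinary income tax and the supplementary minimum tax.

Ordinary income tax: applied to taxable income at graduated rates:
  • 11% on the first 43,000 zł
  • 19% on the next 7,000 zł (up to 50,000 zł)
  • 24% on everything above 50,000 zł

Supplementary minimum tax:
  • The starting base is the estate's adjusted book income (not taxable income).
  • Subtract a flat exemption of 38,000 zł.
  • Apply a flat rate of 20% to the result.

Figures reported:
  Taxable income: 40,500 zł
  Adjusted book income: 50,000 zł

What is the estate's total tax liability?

4,455 zł

Supplementary minimum tax:
  Base (adjusted book income): 50,000 zł
  Less exemption 38,000 zł → base 12,000 zł
  12,000 zł × 20% = 2,400 zł

Ordinary income tax:
  40,500 zł × 11% = 4,455 zł

4,455 zł > 2,400 zł, so the ordinary income tax governs.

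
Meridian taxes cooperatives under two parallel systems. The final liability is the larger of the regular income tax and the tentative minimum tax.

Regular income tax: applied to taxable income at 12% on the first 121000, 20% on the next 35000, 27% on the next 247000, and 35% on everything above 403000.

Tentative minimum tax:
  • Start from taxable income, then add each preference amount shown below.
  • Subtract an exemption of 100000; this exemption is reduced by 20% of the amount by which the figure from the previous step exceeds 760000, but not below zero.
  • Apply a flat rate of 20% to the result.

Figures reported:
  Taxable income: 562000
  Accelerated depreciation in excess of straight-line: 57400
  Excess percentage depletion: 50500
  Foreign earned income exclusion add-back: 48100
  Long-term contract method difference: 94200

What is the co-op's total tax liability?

144528

Tentative minimum tax:
  Adjusted income: 562000 + 57400 + 50500 + 48100 + 94200 = 812200
  Exemption: 100000 − 20% × (812200 − 760000) = 100000 − 10440 = 89560
  Base: 812200 − 89560 = 722640
  722640 × 20% = 144528

Regular income tax:
  121000 × 12% = 14520
  35000 × 20% = 7000
  247000 × 27% = 66690
  159000 × 35% = 55650
  → 143860

144528 > 143860, so the tentative minimum tax is the binding amount.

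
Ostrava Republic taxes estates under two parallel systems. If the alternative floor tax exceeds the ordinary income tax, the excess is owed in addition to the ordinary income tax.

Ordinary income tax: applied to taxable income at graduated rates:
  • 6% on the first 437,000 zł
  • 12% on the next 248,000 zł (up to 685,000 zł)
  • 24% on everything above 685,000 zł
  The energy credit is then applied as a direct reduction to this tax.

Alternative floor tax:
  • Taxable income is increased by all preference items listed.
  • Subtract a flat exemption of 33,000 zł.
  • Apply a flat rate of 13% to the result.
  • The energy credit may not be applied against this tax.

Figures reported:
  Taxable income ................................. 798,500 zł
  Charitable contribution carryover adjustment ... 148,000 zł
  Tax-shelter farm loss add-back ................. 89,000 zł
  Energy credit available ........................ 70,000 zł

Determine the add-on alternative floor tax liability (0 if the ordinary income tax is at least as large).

117,105 zł

Alternative floor tax:
  Adjusted income: 798,500 zł + 148,000 zł + 89,000 zł = 1,035,500 zł
  Less exemption 33,000 zł → base 1,002,500 zł
  1,002,500 zł × 13% = 130,325 zł

Ordinary income tax:
  437,000 zł × 6% = 26,220 zł
  248,000 zł × 12% = 29,760 zł
  113,500 zł × 24% = 27,240 zł
  → 83,220 zł
  Less energy credit 70,000 zł → 13,220 zł

Excess of alternative floor tax over ordinary income tax: 130,325 zł − 13,220 zł = 117,105 zł.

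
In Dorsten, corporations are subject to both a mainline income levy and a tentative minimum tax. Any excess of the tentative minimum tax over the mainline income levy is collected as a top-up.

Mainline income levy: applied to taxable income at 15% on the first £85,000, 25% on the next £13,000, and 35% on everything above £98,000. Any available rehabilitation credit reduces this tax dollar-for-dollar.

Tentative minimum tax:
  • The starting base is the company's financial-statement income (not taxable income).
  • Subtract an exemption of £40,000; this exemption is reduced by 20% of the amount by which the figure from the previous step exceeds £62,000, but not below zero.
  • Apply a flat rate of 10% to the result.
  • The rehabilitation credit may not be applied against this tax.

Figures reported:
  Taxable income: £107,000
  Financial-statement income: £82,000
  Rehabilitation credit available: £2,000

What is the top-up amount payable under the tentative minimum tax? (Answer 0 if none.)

£0

Tentative minimum tax:
  Base (financial-statement income): £82,000
  Exemption: £40,000 − 20% × (£82,000 − £62,000) = £40,000 − £4,000 = £36,000
  Base: £82,000 − £36,000 = £46,000
  £46,000 × 10% = £4,600

Mainline income levy:
  £85,000 × 15% = £12,750
  £13,000 × 25% = £3,250
  £9,000 × 35% = £3,150
  → £19,150
  Less rehabilitation credit £2,000 → £17,150

£4,600 ≤ £17,150, so no add-on is due.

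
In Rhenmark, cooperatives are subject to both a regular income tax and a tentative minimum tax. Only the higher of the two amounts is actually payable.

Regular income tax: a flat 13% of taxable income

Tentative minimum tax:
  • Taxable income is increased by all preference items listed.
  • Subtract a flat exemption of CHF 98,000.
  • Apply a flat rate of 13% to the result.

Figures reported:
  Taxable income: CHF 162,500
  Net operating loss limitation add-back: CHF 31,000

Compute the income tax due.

Tentative minimum tax:
  Adjusted income: CHF 162,500 + CHF 31,000 = CHF 193,500
  Less exemption CHF 98,000 → base CHF 95,500
  CHF 95,500 × 13% = CHF 12,415

Regular income tax:
  CHF 162,500 × 13% = CHF 21,125

CHF 21,125 > CHF 12,415, so the regular income tax governs.

CHF 21,125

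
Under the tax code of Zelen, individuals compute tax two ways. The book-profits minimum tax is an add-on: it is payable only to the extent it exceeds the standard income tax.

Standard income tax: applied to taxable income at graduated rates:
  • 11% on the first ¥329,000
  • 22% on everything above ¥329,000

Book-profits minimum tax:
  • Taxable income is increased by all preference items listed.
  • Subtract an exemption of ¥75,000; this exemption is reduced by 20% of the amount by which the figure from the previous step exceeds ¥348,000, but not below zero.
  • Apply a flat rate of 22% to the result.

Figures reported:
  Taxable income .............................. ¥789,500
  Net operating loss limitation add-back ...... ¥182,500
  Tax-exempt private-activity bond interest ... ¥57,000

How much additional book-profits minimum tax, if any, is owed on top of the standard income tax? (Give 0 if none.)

Standard income tax:
  ¥329,000 × 11% = ¥36,190
  ¥460,500 × 22% = ¥101,310
  → ¥137,500

Book-profits minimum tax:
  Adjusted income: ¥789,500 + ¥182,500 + ¥57,000 = ¥1,029,000
  Exemption: 20% × (¥1,029,000 − ¥348,000) = ¥136,200 ≥ ¥75,000, so the exemption is fully phased out
  Base: ¥1,029,000 − ¥0 = ¥1,029,000
  ¥1,029,000 × 22% = ¥226,380

Excess of book-profits minimum tax over standard income tax: ¥226,380 − ¥137,500 = ¥88,880.

¥88,880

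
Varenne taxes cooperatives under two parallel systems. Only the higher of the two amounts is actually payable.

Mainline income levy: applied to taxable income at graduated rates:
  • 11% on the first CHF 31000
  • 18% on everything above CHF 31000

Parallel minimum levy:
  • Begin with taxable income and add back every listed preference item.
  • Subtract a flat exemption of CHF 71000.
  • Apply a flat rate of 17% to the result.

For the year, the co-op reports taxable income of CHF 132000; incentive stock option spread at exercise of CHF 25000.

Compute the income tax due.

Mainline income levy:
  CHF 31000 × 11% = CHF 3410
  CHF 101000 × 18% = CHF 18180
  → CHF 21590

Parallel minimum levy:
  Adjusted income: CHF 132000 + CHF 25000 = CHF 157000
  Less exemption CHF 71000 → base CHF 86000
  CHF 86000 × 17% = CHF 14620

CHF 21590 > CHF 14620, so the mainline income levy governs.

CHF 21590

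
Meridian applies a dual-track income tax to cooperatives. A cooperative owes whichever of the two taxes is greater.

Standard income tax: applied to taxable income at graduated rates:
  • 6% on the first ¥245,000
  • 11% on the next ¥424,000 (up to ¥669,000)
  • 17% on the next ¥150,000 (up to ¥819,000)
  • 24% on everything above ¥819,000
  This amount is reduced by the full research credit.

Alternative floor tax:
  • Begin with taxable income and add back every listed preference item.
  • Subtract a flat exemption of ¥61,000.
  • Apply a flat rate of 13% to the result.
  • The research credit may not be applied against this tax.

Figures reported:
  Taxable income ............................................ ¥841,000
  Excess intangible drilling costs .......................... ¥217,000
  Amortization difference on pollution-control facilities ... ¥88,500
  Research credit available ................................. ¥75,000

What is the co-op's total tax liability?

¥141,115

Alternative floor tax:
  Adjusted income: ¥841,000 + ¥217,000 + ¥88,500 = ¥1,146,500
  Less exemption ¥61,000 → base ¥1,085,500
  ¥1,085,500 × 13% = ¥141,115

Standard income tax:
  ¥245,000 × 6% = ¥14,700
  ¥424,000 × 11% = ¥46,640
  ¥150,000 × 17% = ¥25,500
  ¥22,000 × 24% = ¥5,280
  → ¥92,120
  Less research credit ¥75,000 → ¥17,120

¥141,115 > ¥17,120, so the alternative floor tax is the binding amount.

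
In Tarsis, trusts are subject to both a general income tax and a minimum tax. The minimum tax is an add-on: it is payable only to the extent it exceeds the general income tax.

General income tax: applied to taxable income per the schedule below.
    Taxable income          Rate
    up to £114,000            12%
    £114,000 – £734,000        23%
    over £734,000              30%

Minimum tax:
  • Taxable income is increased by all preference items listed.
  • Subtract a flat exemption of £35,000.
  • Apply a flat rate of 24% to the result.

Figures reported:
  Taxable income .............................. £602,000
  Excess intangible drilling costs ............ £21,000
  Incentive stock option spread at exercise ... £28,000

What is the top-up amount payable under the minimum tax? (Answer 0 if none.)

General income tax:
  £114,000 × 12% = £13,680
  £488,000 × 23% = £112,240
  → £125,920

Minimum tax:
  Adjusted income: £602,000 + £21,000 + £28,000 = £651,000
  Less exemption £35,000 → base £616,000
  £616,000 × 24% = £147,840

Excess of minimum tax over general income tax: £147,840 − £125,920 = £21,920.

£21,920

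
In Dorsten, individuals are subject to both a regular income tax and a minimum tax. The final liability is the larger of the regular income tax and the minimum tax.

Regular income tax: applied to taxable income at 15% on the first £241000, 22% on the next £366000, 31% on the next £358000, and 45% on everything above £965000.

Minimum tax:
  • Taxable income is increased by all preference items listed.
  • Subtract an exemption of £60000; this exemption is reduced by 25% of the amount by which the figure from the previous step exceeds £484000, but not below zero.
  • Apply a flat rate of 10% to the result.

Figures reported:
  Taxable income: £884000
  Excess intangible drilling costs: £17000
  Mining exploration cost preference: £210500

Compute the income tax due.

Minimum tax:
  Adjusted income: £884000 + £17000 + £210500 = £1111500
  Exemption: 25% × (£1111500 − £484000) = £156875 ≥ £60000, so the exemption is fully phased out
  Base: £1111500 − £0 = £1111500
  £1111500 × 10% = £111150

Regular income tax:
  £241000 × 15% = £36150
  £366000 × 22% = £80520
  £277000 × 31% = £85870
  → £202540

£202540 > £111150, so the regular income tax governs.

£202540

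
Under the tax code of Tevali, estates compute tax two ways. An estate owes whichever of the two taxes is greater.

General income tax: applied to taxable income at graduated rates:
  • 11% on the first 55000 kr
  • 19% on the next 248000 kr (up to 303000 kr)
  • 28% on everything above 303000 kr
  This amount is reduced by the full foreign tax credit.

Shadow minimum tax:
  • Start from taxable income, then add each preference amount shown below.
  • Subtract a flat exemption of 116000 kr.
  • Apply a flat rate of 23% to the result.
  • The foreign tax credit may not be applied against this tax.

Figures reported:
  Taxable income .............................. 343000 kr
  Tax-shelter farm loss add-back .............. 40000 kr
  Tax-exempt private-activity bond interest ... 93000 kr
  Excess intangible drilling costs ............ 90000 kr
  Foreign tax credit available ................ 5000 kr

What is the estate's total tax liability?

103500 kr

Shadow minimum tax:
  Adjusted income: 343000 kr + 40000 kr + 93000 kr + 90000 kr = 566000 kr
  Less exemption 116000 kr → base 450000 kr
  450000 kr × 23% = 103500 kr

General income tax:
  55000 kr × 11% = 6050 kr
  248000 kr × 19% = 47120 kr
  40000 kr × 28% = 11200 kr
  → 64370 kr
  Less foreign tax credit 5000 kr → 59370 kr

103500 kr > 59370 kr, so the shadow minimum tax is the binding amount.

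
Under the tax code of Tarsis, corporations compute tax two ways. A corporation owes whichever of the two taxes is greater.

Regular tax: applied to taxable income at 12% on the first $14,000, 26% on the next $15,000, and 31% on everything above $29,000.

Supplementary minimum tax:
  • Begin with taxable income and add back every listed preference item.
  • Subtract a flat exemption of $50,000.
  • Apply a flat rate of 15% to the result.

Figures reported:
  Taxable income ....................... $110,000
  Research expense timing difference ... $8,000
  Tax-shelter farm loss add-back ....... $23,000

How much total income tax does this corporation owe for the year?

$30,690

Regular tax:
  $14,000 × 12% = $1,680
  $15,000 × 26% = $3,900
  $81,000 × 31% = $25,110
  → $30,690

Supplementary minimum tax:
  Adjusted income: $110,000 + $8,000 + $23,000 = $141,000
  Less exemption $50,000 → base $91,000
  $91,000 × 15% = $13,650

$30,690 > $13,650, so the regular tax governs.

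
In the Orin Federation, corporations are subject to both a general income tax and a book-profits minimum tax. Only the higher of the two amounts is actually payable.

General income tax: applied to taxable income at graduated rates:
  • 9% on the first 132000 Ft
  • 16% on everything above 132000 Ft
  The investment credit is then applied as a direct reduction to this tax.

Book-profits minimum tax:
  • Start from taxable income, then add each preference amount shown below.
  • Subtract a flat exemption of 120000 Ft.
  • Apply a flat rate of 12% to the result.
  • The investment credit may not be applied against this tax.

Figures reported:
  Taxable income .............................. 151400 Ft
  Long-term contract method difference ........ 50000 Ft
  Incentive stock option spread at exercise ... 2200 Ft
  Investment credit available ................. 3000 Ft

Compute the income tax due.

11984 Ft

Book-profits minimum tax:
  Adjusted income: 151400 Ft + 50000 Ft + 2200 Ft = 203600 Ft
  Less exemption 120000 Ft → base 83600 Ft
  83600 Ft × 12% = 10032 Ft

General income tax:
  132000 Ft × 9% = 11880 Ft
  19400 Ft × 16% = 3104 Ft
  → 14984 Ft
  Less investment credit 3000 Ft → 11984 Ft

11984 Ft > 10032 Ft, so the general income tax governs.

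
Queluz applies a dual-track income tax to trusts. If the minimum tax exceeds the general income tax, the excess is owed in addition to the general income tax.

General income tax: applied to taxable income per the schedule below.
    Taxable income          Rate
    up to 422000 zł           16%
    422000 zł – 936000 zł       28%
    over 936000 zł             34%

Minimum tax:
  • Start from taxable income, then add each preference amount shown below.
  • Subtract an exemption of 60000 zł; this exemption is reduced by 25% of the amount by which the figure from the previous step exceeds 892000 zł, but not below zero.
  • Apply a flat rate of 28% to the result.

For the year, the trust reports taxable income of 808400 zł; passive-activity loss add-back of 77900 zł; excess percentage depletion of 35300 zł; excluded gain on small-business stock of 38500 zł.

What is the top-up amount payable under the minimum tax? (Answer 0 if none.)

81083 zł

General income tax:
  422000 zł × 16% = 67520 zł
  386400 zł × 28% = 108192 zł
  → 175712 zł

Minimum tax:
  Adjusted income: 808400 zł + 77900 zł + 35300 zł + 38500 zł = 960100 zł
  Exemption: 60000 zł − 25% × (960100 zł − 892000 zł) = 60000 zł − 17025 zł = 42975 zł
  Base: 960100 zł − 42975 zł = 917125 zł
  917125 zł × 28% = 256795 zł

Excess of minimum tax over general income tax: 256795 zł − 175712 zł = 81083 zł.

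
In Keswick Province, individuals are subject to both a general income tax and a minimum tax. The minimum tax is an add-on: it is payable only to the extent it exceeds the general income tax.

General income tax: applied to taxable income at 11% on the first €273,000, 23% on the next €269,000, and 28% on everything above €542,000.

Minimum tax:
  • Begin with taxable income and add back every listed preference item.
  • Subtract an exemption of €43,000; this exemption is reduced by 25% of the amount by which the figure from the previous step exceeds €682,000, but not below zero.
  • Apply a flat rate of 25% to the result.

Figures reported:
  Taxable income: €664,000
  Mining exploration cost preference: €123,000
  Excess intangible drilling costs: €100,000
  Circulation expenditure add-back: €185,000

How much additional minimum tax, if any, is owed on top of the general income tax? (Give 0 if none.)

Minimum tax:
  Adjusted income: €664,000 + €123,000 + €100,000 + €185,000 = €1,072,000
  Exemption: 25% × (€1,072,000 − €682,000) = €97,500 ≥ €43,000, so the exemption is fully phased out
  Base: €1,072,000 − €0 = €1,072,000
  €1,072,000 × 25% = €268,000

General income tax:
  €273,000 × 11% = €30,030
  €269,000 × 23% = €61,870
  €122,000 × 28% = €34,160
  → €126,060

Excess of minimum tax over general income tax: €268,000 − €126,060 = €141,940.

€141,940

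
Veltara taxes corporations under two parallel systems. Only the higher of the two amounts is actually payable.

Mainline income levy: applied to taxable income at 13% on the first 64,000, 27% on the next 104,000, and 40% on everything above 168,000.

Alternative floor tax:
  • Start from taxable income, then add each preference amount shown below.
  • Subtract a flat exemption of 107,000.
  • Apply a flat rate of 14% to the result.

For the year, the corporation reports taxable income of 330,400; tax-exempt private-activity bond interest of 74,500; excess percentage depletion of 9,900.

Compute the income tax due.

Mainline income levy:
  64,000 × 13% = 8,320
  104,000 × 27% = 28,080
  162,400 × 40% = 64,960
  → 101,360

Alternative floor tax:
  Adjusted income: 330,400 + 74,500 + 9,900 = 414,800
  Less exemption 107,000 → base 307,800
  307,800 × 14% = 43,092

101,360 > 43,092, so the mainline income levy governs.

101,360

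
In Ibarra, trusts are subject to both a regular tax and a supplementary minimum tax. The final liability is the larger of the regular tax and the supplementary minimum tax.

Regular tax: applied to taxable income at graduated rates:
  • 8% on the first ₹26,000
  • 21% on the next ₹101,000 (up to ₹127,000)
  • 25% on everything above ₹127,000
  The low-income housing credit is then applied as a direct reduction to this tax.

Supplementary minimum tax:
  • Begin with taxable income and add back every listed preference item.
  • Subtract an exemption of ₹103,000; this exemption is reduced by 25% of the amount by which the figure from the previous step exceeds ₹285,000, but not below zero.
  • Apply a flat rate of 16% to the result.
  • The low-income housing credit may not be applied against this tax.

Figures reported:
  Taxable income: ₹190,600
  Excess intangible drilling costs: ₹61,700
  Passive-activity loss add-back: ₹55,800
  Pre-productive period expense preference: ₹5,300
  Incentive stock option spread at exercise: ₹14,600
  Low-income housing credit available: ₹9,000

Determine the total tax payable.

Supplementary minimum tax:
  Adjusted income: ₹190,600 + ₹61,700 + ₹55,800 + ₹5,300 + ₹14,600 = ₹328,000
  Exemption: ₹103,000 − 25% × (₹328,000 − ₹285,000) = ₹103,000 − ₹10,750 = ₹92,250
  Base: ₹328,000 − ₹92,250 = ₹235,750
  ₹235,750 × 16% = ₹37,720

Regular tax:
  ₹26,000 × 8% = ₹2,080
  ₹101,000 × 21% = ₹21,210
  ₹63,600 × 25% = ₹15,900
  → ₹39,190
  Less low-income housing credit ₹9,000 → ₹30,190

₹37,720 > ₹30,190, so the supplementary minimum tax is the binding amount.

₹37,720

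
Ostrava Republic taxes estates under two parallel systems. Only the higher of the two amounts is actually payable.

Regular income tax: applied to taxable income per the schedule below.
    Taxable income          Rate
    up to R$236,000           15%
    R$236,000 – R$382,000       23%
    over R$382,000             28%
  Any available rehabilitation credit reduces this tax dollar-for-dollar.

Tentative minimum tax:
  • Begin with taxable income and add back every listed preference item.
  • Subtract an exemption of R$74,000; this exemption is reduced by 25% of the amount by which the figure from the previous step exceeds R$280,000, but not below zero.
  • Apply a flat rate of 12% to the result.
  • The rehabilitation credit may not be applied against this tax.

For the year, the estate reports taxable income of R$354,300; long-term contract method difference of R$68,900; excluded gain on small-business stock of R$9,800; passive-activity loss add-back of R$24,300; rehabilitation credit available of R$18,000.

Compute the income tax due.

Tentative minimum tax:
  Adjusted income: R$354,300 + R$68,900 + R$9,800 + R$24,300 = R$457,300
  Exemption: R$74,000 − 25% × (R$457,300 − R$280,000) = R$74,000 − R$44,325 = R$29,675
  Base: R$457,300 − R$29,675 = R$427,625
  R$427,625 × 12% = R$51,315

Regular income tax:
  R$236,000 × 15% = R$35,400
  R$118,300 × 23% = R$27,209
  → R$62,609
  Less rehabilitation credit R$18,000 → R$44,609

R$51,315 > R$44,609, so the tentative minimum tax is the binding amount.

R$51,315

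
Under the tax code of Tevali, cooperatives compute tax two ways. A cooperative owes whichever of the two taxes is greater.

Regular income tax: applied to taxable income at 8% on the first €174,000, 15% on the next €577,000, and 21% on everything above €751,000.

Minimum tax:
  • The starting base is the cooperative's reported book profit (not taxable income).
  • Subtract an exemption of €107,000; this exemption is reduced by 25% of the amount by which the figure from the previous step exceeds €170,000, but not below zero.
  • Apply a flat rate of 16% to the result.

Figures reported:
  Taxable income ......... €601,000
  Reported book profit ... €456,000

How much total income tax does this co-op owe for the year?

€77,970

Regular income tax:
  €174,000 × 8% = €13,920
  €427,000 × 15% = €64,050
  → €77,970

Minimum tax:
  Base (reported book profit): €456,000
  Exemption: €107,000 − 25% × (€456,000 − €170,000) = €107,000 − €71,500 = €35,500
  Base: €456,000 − €35,500 = €420,500
  €420,500 × 16% = €67,280

€77,970 > €67,280, so the regular income tax governs.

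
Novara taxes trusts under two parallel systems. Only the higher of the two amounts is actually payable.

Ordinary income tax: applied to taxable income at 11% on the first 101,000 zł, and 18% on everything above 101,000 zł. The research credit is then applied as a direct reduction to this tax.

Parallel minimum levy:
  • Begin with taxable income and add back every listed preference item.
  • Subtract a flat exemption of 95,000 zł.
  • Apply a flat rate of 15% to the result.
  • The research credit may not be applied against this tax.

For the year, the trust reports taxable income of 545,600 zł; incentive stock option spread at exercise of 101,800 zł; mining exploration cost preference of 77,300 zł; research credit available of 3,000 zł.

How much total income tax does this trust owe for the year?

94,455 zł

Ordinary income tax:
  101,000 zł × 11% = 11,110 zł
  444,600 zł × 18% = 80,028 zł
  → 91,138 zł
  Less research credit 3,000 zł → 88,138 zł

Parallel minimum levy:
  Adjusted income: 545,600 zł + 101,800 zł + 77,300 zł = 724,700 zł
  Less exemption 95,000 zł → base 629,700 zł
  629,700 zł × 15% = 94,455 zł

94,455 zł > 88,138 zł, so the parallel minimum levy is the binding amount.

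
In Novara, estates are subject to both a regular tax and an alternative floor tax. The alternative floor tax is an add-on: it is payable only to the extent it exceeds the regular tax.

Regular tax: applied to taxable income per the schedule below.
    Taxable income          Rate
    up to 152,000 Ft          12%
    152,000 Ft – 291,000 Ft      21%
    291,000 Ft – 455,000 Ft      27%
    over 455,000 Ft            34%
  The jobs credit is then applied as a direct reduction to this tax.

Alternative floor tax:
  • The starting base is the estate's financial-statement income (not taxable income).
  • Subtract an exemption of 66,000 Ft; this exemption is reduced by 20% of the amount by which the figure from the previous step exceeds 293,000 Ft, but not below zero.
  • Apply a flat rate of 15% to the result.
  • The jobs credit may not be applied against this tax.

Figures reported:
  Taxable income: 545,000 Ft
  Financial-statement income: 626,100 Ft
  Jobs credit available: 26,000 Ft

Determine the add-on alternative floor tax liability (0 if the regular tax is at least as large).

0 Ft

Regular tax:
  152,000 Ft × 12% = 18,240 Ft
  139,000 Ft × 21% = 29,190 Ft
  164,000 Ft × 27% = 44,280 Ft
  90,000 Ft × 34% = 30,600 Ft
  → 122,310 Ft
  Less jobs credit 26,000 Ft → 96,310 Ft

Alternative floor tax:
  Base (financial-statement income): 626,100 Ft
  Exemption: 20% × (626,100 Ft − 293,000 Ft) = 66,620 Ft ≥ 66,000 Ft, so the exemption is fully phased out
  Base: 626,100 Ft − 0 Ft = 626,100 Ft
  626,100 Ft × 15% = 93,915 Ft

93,915 Ft ≤ 96,310 Ft, so no add-on is due.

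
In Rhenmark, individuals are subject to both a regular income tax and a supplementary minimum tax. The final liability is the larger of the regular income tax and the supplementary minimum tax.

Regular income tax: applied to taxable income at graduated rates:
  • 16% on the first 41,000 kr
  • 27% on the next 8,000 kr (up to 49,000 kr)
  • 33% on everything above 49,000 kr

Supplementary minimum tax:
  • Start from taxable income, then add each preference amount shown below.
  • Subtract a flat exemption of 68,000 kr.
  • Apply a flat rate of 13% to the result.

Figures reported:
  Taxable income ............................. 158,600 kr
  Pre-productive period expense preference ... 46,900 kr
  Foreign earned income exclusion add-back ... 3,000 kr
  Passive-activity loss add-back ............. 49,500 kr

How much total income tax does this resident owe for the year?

44,888 kr

Regular income tax:
  41,000 kr × 16% = 6,560 kr
  8,000 kr × 27% = 2,160 kr
  109,600 kr × 33% = 36,168 kr
  → 44,888 kr

Supplementary minimum tax:
  Adjusted income: 158,600 kr + 46,900 kr + 3,000 kr + 49,500 kr = 258,000 kr
  Less exemption 68,000 kr → base 190,000 kr
  190,000 kr × 13% = 24,700 kr

44,888 kr > 24,700 kr, so the regular income tax governs.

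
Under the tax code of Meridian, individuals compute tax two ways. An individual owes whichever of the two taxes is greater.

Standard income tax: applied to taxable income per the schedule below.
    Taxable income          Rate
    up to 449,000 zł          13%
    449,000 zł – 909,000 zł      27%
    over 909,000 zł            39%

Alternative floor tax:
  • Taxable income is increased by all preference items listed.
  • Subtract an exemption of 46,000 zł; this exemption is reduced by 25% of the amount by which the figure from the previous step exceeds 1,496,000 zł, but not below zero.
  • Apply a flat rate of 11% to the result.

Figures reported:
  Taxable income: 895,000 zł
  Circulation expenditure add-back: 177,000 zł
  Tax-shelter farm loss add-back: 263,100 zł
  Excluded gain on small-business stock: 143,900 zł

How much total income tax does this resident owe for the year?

178,790 zł

Alternative floor tax:
  Adjusted income: 895,000 zł + 177,000 zł + 263,100 zł + 143,900 zł = 1,479,000 zł
  Exemption: 1,479,000 zł ≤ 1,496,000 zł, so full 46,000 zł applies
  Base: 1,479,000 zł − 46,000 zł = 1,433,000 zł
  1,433,000 zł × 11% = 157,630 zł

Standard income tax:
  449,000 zł × 13% = 58,370 zł
  446,000 zł × 27% = 120,420 zł
  → 178,790 zł

178,790 zł > 157,630 zł, so the standard income tax governs.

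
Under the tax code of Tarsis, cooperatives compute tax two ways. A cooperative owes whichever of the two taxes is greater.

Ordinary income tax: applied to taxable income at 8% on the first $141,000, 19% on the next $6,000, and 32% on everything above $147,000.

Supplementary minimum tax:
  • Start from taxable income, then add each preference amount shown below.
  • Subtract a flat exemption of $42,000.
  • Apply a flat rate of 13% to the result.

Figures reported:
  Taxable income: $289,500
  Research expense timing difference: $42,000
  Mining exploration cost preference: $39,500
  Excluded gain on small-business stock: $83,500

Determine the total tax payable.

Ordinary income tax:
  $141,000 × 8% = $11,280
  $6,000 × 19% = $1,140
  $142,500 × 32% = $45,600
  → $58,020

Supplementary minimum tax:
  Adjusted income: $289,500 + $42,000 + $39,500 + $83,500 = $454,500
  Less exemption $42,000 → base $412,500
  $412,500 × 13% = $53,625

$58,020 > $53,625, so the ordinary income tax governs.

$58,020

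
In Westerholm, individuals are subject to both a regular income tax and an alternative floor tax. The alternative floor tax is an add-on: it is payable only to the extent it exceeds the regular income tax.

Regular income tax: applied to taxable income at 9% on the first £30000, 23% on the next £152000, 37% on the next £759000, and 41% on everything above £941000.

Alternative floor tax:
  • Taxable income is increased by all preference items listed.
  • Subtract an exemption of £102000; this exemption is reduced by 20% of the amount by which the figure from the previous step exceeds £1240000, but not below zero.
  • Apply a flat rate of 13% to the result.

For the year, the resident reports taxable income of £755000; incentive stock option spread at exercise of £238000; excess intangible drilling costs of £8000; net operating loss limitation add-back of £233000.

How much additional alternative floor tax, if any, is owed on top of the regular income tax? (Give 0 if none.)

£0

Regular income tax:
  £30000 × 9% = £2700
  £152000 × 23% = £34960
  £573000 × 37% = £212010
  → £249670

Alternative floor tax:
  Adjusted income: £755000 + £238000 + £8000 + £233000 = £1234000
  Exemption: £1234000 ≤ £1240000, so full £102000 applies
  Base: £1234000 − £102000 = £1132000
  £1132000 × 13% = £147160

£147160 ≤ £249670, so no add-on is due.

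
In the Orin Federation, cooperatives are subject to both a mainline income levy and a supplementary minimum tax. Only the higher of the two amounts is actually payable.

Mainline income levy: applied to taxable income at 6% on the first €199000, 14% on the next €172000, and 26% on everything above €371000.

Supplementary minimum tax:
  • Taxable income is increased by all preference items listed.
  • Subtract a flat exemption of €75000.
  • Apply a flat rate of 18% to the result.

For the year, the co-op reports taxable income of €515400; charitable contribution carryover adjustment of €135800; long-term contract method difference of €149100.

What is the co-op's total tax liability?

€130554

Supplementary minimum tax:
  Adjusted income: €515400 + €135800 + €149100 = €800300
  Less exemption €75000 → base €725300
  €725300 × 18% = €130554

Mainline income levy:
  €199000 × 6% = €11940
  €172000 × 14% = €24080
  €144400 × 26% = €37544
  → €73564

€130554 > €73564, so the supplementary minimum tax is the binding amount.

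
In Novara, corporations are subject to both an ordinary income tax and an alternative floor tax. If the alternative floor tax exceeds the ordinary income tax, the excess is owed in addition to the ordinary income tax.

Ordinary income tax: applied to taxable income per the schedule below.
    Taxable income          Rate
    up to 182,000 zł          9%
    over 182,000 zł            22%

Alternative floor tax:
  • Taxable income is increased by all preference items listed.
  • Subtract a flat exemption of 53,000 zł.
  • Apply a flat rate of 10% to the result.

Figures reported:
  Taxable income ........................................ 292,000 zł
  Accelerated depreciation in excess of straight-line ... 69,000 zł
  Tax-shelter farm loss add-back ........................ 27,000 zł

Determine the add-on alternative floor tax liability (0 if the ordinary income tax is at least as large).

Ordinary income tax:
  182,000 zł × 9% = 16,380 zł
  110,000 zł × 22% = 24,200 zł
  → 40,580 zł

Alternative floor tax:
  Adjusted income: 292,000 zł + 69,000 zł + 27,000 zł = 388,000 zł
  Less exemption 53,000 zł → base 335,000 zł
  335,000 zł × 10% = 33,500 zł

33,500 zł ≤ 40,580 zł, so no add-on is due.

0 zł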